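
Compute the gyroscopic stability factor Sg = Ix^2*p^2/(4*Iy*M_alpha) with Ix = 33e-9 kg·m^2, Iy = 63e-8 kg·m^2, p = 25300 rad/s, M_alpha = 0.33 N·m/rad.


Sg = Ix^2 * p^2 / (4 * Iy * M_alpha) = (33e-9)^2 * 25300^2 / (4 * 63e-8 * 0.33) = 0.8382

0.8382


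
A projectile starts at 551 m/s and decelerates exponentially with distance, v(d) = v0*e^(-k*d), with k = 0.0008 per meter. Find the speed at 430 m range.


v = v0*exp(-k*d) = 551*exp(-0.0008*430) = 390.6 m/s

390.6 m/s


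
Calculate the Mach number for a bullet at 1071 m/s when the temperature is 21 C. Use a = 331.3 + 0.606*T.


a = 331.3 + 0.606*(21) = 344.026 m/s
M = v/a = 1071/344.026 = 3.113

3.113


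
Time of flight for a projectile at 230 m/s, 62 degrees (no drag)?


T = 2*v0*sin(theta)/g = 2*230*sin(62°)/9.81 = 41.4 s

41.4 s


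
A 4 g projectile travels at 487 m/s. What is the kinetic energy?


E = 0.5*m*v^2 = 0.5*0.004*487^2 = 474.3 J

474.3 J


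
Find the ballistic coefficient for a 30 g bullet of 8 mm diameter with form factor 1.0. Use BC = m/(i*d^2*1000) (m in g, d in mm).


BC = m/(i*d^2*1000) = 30/(1.0 * 8^2 * 1000) = 0.0004687

0.0004687


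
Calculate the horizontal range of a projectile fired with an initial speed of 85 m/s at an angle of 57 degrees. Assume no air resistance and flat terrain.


R = v0^2 * sin(2*theta) / g = 85^2 * sin(2*57°) / 9.81 = 672.8 m

672.8 m


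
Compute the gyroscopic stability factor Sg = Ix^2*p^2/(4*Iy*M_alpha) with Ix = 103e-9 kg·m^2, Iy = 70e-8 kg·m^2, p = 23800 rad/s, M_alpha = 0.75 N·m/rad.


Sg = Ix^2 * p^2 / (4 * Iy * M_alpha) = (103e-9)^2 * 23800^2 / (4 * 70e-8 * 0.75) = 2.862

2.862


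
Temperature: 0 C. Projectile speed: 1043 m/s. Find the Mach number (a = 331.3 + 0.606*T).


a = 331.3 + 0.606*(0) = 331.3 m/s
M = v/a = 1043/331.3 = 3.148

3.148


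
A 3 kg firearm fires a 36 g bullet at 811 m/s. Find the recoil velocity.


v_recoil = m_p * v_p / m_gun = 0.036 * 811 / 3 = 9.732 m/s

9.732 m/s


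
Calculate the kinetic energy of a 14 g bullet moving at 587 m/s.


E = 0.5*m*v^2 = 0.5*0.014*587^2 = 2412 J

2412 J


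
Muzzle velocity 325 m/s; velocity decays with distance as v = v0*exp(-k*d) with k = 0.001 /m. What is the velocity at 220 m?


v = v0*exp(-k*d) = 325*exp(-0.001*220) = 260.8 m/s

260.8 m/s


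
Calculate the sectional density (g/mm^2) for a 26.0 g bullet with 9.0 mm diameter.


SD = m/d^2 = 26.0/9.0^2 = 0.321 g/mm^2

0.321 g/mm^2


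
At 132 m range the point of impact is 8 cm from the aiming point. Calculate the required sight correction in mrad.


1 mrad subtends 1 cm per 10 m of range, so adj = error_cm / (dist_m / 10) = 8 / (132/10) = 0.6061 mrad

0.6061 mrad


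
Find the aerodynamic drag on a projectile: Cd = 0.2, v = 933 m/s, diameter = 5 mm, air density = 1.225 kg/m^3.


A = pi*(d/2)^2 = pi*(5/2000)^2 = 1.96350e-05 m^2
Fd = 0.5*Cd*rho*A*v^2 = 0.5*0.2*1.225*1.96350e-05*933^2 = 2.094 N

2.094 N


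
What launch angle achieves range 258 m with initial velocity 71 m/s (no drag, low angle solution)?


sin(2*theta) = R*g/v0^2 = 258*9.81/71^2 = 0.502079, theta = arcsin(0.502079)/2 = 15.07°

15.07 degrees


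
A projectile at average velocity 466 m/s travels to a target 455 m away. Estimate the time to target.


t = d/v = 455/466 = 0.9764 s

0.9764 s


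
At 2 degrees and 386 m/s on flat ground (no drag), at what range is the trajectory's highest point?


R = v0^2*sin(2*theta)/g = 386^2*sin(2*2°)/9.81 = 1059.47 m
apex_dist = R/2 = 1059.47/2 = 529.7 m

529.7 m


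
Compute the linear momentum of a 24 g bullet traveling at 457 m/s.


p = m*v = 0.024*457 = 10.97 kg·m/s

10.97 kg·m/s


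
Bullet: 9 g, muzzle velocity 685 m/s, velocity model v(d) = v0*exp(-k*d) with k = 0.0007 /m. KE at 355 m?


v = v0*exp(-k*d) = 685*exp(-0.0007*355) = 534.279 m/s
E = 0.5*m*v^2 = 0.5*0.009*534.279^2 = 1285 J

1285 J


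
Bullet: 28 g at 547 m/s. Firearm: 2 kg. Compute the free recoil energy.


v_r = m_p*v_p/m_gun = 0.028*547/2 = 7.658 m/s, E_r = 0.5*m_gun*v_r^2 = 0.5*2*7.658^2 = 58.64 J

58.64 J


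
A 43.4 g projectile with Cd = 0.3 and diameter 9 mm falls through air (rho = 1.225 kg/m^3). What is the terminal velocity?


A = pi*(d/2)^2 = pi*(9/2000)^2 = 6.36173e-05 m^2
vt = sqrt(2mg/(Cd*rho*A)) = sqrt(2*0.0434*9.81/(0.3 * 1.225 * 6.36173e-05)) = 190.8 m/s

190.8 m/s


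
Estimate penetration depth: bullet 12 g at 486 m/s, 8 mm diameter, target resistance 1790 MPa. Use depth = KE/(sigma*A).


A = pi*(d/2)^2 = pi*(8/2)^2 = 50.2655 mm^2
E = 0.5*m*v^2 = 0.5*0.012*486^2 = 1417.18 J
depth = E/(sigma*A) = 1417.18 J / (1790 MPa * 50.2655 mm^2) = 1417.18/(1790 * 50.2655) m = 0.0157507 m ≈ 15.75 mm

15.75 mm


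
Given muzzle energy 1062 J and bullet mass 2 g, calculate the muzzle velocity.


v = sqrt(2*E/m) = sqrt(2*1062/0.002) = 1031 m/s

1031 m/s


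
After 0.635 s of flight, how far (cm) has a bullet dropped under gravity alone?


drop = 0.5*g*t^2 = 0.5*9.81*0.635^2 = 1.97782 m ≈ 197.8 cm

197.8 cm


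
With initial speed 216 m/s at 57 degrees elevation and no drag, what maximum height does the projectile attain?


H = (v0*sin(theta))^2 / (2g) = (216*sin(57°))^2 / (2*9.81) = 1673 m

1673 m


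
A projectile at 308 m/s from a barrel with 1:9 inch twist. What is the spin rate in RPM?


twist_m = 9*0.0254 = 0.2286 m
spin = v/twist = 308/0.2286 = 1347.332 rev/s
RPM = spin*60 = 1347.332*60 ≈ 80840 RPM

80840 RPM


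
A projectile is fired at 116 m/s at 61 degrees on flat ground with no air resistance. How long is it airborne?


T = 2*v0*sin(theta)/g = 2*116*sin(61°)/9.81 = 20.68 s

20.68 s


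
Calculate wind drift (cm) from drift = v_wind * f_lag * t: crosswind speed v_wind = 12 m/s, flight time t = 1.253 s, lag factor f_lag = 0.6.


drift = v_wind * lag * t = 12 * 0.6 * 1.253 = 9.0216 m ≈ 902.2 cm

902.2 cm


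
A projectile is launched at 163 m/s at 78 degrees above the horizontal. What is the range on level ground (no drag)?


R = v0^2 * sin(2*theta) / g = 163^2 * sin(2*78°) / 9.81 = 1102 m

1102 m


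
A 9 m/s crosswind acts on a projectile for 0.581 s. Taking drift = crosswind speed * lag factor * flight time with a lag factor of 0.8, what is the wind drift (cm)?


drift = v_wind * lag * t = 9 * 0.8 * 0.581 = 4.1832 m ≈ 418.3 cm

418.3 cm


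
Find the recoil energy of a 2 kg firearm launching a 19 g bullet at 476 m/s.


v_r = m_p*v_p/m_gun = 0.019*476/2 = 4.522 m/s, E_r = 0.5*m_gun*v_r^2 = 0.5*2*4.522^2 = 20.45 J

20.45 J


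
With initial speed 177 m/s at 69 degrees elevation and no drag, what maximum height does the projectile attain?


H = (v0*sin(theta))^2 / (2g) = (177*sin(69°))^2 / (2*9.81) = 1392 m

1392 m


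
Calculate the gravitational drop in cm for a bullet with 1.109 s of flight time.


drop = 0.5*g*t^2 = 0.5*9.81*1.109^2 = 6.03257 m ≈ 603.3 cm

603.3 cm


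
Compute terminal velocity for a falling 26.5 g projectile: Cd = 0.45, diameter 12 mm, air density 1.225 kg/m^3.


A = pi*(d/2)^2 = pi*(12/2000)^2 = 1.13097e-04 m^2
vt = sqrt(2mg/(Cd*rho*A)) = sqrt(2*0.0265*9.81/(0.45 * 1.225 * 1.13097e-04)) = 91.32 m/s

91.32 m/s


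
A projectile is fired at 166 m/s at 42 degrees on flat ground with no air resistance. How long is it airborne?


T = 2*v0*sin(theta)/g = 2*166*sin(42°)/9.81 = 22.65 s

22.65 s


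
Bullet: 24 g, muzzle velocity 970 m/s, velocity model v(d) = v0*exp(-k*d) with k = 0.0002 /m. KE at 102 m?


v = v0*exp(-k*d) = 970*exp(-0.0002*102) = 950.412 m/s
E = 0.5*m*v^2 = 0.5*0.024*950.412^2 = 10839 J

10839 J


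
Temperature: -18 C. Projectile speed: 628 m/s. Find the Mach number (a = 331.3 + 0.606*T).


a = 331.3 + 0.606*(-18) = 320.392 m/s
M = v/a = 628/320.392 = 1.96

1.96


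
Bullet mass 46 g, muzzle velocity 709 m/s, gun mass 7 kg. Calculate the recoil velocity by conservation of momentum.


v_recoil = m_p * v_p / m_gun = 0.046 * 709 / 7 = 4.659 m/s

4.659 m/s


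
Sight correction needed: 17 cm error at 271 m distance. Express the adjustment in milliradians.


1 mrad subtends 1 cm per 10 m of range, so adj = error_cm / (dist_m / 10) = 17 / (271/10) = 0.6273 mrad

0.6273 mrad


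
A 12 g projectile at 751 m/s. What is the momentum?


p = m*v = 0.012*751 = 9.012 kg·m/s

9.012 kg·m/s


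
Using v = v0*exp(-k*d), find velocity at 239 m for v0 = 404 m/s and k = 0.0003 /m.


v = v0*exp(-k*d) = 404*exp(-0.0003*239) = 376 m/s

376 m/s


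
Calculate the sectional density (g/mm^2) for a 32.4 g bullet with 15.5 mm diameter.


SD = m/d^2 = 32.4/15.5^2 = 0.1349 g/mm^2

0.1349 g/mm^2


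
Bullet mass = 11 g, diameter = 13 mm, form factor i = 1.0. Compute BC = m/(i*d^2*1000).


BC = m/(i*d^2*1000) = 11/(1.0 * 13^2 * 1000) = 6.509e-05

6.509e-05


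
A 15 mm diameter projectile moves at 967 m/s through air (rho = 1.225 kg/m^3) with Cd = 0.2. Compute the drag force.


A = pi*(d/2)^2 = pi*(15/2000)^2 = 1.76715e-04 m^2
Fd = 0.5*Cd*rho*A*v^2 = 0.5*0.2*1.225*1.76715e-04*967^2 = 20.24 N

20.24 N


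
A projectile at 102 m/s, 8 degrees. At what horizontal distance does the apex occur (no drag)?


R = v0^2*sin(2*theta)/g = 102^2*sin(2*8°)/9.81 = 292.327 m
apex_dist = R/2 = 292.327/2 = 146.2 m

146.2 m


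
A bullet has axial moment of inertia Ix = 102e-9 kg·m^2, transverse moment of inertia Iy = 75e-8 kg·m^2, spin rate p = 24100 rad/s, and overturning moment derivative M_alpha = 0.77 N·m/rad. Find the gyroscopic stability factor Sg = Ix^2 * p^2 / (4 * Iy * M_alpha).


Sg = Ix^2 * p^2 / (4 * Iy * M_alpha) = (102e-9)^2 * 24100^2 / (4 * 75e-8 * 0.77) = 2.616

2.616


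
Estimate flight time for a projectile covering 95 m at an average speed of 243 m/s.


t = d/v = 95/243 = 0.3909 s

0.3909 s


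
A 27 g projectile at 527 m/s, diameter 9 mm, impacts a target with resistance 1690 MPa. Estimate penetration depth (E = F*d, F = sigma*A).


A = pi*(d/2)^2 = pi*(9/2)^2 = 63.6173 mm^2
E = 0.5*m*v^2 = 0.5*0.027*527^2 = 3749.34 J
depth = E/(sigma*A) = 3749.34 J / (1690 MPa * 63.6173 mm^2) = 3749.34/(1690 * 63.6173) m = 0.0348733 m ≈ 34.87 mm

34.87 mm


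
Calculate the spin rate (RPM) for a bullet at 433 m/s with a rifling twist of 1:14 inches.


twist_m = 14*0.0254 = 0.3556 m
spin = v/twist = 433/0.3556 = 1217.66 rev/s
RPM = spin*60 = 1217.66*60 ≈ 73060 RPM

73060 RPM


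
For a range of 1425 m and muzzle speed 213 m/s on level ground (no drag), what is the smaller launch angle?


sin(2*theta) = R*g/v0^2 = 1425*9.81/213^2 = 0.308123, theta = arcsin(0.308123)/2 = 8.973°

8.973 degrees


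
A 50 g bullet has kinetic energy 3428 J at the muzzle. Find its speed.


v = sqrt(2*E/m) = sqrt(2*3428/0.05) = 370.3 m/s

370.3 m/s


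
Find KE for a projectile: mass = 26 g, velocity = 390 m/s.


E = 0.5*m*v^2 = 0.5*0.026*390^2 = 1977 J

1977 J


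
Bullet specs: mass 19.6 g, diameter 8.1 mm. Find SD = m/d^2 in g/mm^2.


SD = m/d^2 = 19.6/8.1^2 = 0.2987 g/mm^2

0.2987 g/mm^2


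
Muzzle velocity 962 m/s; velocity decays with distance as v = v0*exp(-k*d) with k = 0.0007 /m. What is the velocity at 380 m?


v = v0*exp(-k*d) = 962*exp(-0.0007*380) = 737.3 m/s

737.3 m/s


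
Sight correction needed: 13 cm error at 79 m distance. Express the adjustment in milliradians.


1 mrad subtends 1 cm per 10 m of range, so adj = error_cm / (dist_m / 10) = 13 / (79/10) = 1.646 mrad

1.646 mrad


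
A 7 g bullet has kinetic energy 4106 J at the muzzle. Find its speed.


v = sqrt(2*E/m) = sqrt(2*4106/0.007) = 1083 m/s

1083 m/s


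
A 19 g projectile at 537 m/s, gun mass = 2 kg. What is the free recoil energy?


v_r = m_p*v_p/m_gun = 0.019*537/2 = 5.1015 m/s, E_r = 0.5*m_gun*v_r^2 = 0.5*2*5.1015^2 = 26.03 J

26.03 J


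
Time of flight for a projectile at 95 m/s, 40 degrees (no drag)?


T = 2*v0*sin(theta)/g = 2*95*sin(40°)/9.81 = 12.45 s

12.45 s


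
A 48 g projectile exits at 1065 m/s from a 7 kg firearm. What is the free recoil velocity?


v_recoil = m_p * v_p / m_gun = 0.048 * 1065 / 7 = 7.303 m/s

7.303 m/s


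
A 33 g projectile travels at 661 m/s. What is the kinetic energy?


E = 0.5*m*v^2 = 0.5*0.033*661^2 = 7209 J

7209 J


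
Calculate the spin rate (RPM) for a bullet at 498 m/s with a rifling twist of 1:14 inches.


twist_m = 14*0.0254 = 0.3556 m
spin = v/twist = 498/0.3556 = 1400.45 rev/s
RPM = spin*60 = 1400.45*60 ≈ 84027 RPM

84027 RPM


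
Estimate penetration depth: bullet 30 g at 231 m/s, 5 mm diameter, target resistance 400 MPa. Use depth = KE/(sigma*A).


A = pi*(d/2)^2 = pi*(5/2)^2 = 19.635 mm^2
E = 0.5*m*v^2 = 0.5*0.03*231^2 = 800.415 J
depth = E/(sigma*A) = 800.415 J / (400 MPa * 19.635 mm^2) = 800.415/(400 * 19.635) m = 0.101912 m ≈ 101.9 mm

101.9 mm


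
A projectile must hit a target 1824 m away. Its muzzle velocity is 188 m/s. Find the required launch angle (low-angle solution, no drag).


sin(2*theta) = R*g/v0^2 = 1824*9.81/188^2 = 0.506265, theta = arcsin(0.506265)/2 = 15.21°

15.21 degrees


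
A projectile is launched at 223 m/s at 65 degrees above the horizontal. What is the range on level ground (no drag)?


R = v0^2 * sin(2*theta) / g = 223^2 * sin(2*65°) / 9.81 = 3883 m

3883 m


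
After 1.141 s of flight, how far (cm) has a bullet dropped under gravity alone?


drop = 0.5*g*t^2 = 0.5*9.81*1.141^2 = 6.38573 m ≈ 638.6 cm

638.6 cm


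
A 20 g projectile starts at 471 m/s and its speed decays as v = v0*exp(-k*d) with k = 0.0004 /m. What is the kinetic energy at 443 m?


v = v0*exp(-k*d) = 471*exp(-0.0004*443) = 394.515 m/s
E = 0.5*m*v^2 = 0.5*0.02*394.515^2 = 1556 J

1556 J


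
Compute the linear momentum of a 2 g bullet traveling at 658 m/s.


p = m*v = 0.002*658 = 1.316 kg·m/s

1.316 kg·m/s


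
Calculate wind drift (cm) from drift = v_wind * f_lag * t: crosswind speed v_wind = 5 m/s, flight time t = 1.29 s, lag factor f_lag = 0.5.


drift = v_wind * lag * t = 5 * 0.5 * 1.29 = 3.225 m ≈ 322.5 cm

322.5 cm


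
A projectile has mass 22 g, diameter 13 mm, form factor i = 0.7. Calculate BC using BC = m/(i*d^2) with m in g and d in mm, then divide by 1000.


BC = m/(i*d^2*1000) = 22/(0.7 * 13^2 * 1000) = 0.000186

0.000186


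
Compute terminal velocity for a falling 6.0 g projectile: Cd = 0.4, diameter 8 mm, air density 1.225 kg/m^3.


A = pi*(d/2)^2 = pi*(8/2000)^2 = 5.02655e-05 m^2
vt = sqrt(2mg/(Cd*rho*A)) = sqrt(2*0.006*9.81/(0.4 * 1.225 * 5.02655e-05)) = 69.13 m/s

69.13 m/s


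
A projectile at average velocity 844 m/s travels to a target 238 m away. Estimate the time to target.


t = d/v = 238/844 = 0.282 s

0.282 s


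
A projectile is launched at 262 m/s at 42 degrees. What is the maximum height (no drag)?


H = (v0*sin(theta))^2 / (2g) = (262*sin(42°))^2 / (2*9.81) = 1566 m

1566 m


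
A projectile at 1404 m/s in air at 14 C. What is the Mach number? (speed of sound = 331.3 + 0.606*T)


a = 331.3 + 0.606*(14) = 339.784 m/s
M = v/a = 1404/339.784 = 4.132

4.132


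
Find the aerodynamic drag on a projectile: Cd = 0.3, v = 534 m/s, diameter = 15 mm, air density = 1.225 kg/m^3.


A = pi*(d/2)^2 = pi*(15/2000)^2 = 1.76715e-04 m^2
Fd = 0.5*Cd*rho*A*v^2 = 0.5*0.3*1.225*1.76715e-04*534^2 = 9.259 N

9.259 N


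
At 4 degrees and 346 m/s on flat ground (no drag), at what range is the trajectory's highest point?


R = v0^2*sin(2*theta)/g = 346^2*sin(2*4°)/9.81 = 1698.39 m
apex_dist = R/2 = 1698.39/2 = 849.2 m

849.2 m


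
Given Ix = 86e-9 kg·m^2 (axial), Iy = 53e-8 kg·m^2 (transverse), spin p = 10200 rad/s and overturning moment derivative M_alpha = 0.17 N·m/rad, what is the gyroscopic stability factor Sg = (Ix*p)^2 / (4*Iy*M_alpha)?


Sg = Ix^2 * p^2 / (4 * Iy * M_alpha) = (86e-9)^2 * 10200^2 / (4 * 53e-8 * 0.17) = 2.135

2.135


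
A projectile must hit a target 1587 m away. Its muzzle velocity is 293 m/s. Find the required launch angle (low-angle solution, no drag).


sin(2*theta) = R*g/v0^2 = 1587*9.81/293^2 = 0.181347, theta = arcsin(0.181347)/2 = 5.224°

5.224 degrees


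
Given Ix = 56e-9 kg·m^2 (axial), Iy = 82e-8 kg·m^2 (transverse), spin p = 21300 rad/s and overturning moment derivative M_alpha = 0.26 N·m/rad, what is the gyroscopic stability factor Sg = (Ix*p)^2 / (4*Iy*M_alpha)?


Sg = Ix^2 * p^2 / (4 * Iy * M_alpha) = (56e-9)^2 * 21300^2 / (4 * 82e-8 * 0.26) = 1.668

1.668


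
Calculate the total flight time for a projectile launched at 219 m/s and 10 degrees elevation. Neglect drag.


T = 2*v0*sin(theta)/g = 2*219*sin(10°)/9.81 = 7.753 s

7.753 s


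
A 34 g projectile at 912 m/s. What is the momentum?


p = m*v = 0.034*912 = 31.01 kg·m/s

31.01 kg·m/s


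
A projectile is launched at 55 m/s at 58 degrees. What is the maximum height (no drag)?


H = (v0*sin(theta))^2 / (2g) = (55*sin(58°))^2 / (2*9.81) = 110.9 m

110.9 m


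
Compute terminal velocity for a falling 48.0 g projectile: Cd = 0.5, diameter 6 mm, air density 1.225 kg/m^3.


A = pi*(d/2)^2 = pi*(6/2000)^2 = 2.82743e-05 m^2
vt = sqrt(2mg/(Cd*rho*A)) = sqrt(2*0.048*9.81/(0.5 * 1.225 * 2.82743e-05)) = 233.2 m/s

233.2 m/s


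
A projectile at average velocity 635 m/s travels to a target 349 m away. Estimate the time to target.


t = d/v = 349/635 = 0.5496 s

0.5496 s


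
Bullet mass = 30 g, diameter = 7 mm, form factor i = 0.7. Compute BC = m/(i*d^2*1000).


BC = m/(i*d^2*1000) = 30/(0.7 * 7^2 * 1000) = 0.0008746

0.0008746


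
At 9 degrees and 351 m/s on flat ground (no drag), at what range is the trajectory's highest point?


R = v0^2*sin(2*theta)/g = 351^2*sin(2*9°)/9.81 = 3880.86 m
apex_dist = R/2 = 3880.86/2 = 1940 m

1940 m


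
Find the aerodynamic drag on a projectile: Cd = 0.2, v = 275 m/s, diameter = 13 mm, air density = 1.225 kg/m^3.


A = pi*(d/2)^2 = pi*(13/2000)^2 = 1.32732e-04 m^2
Fd = 0.5*Cd*rho*A*v^2 = 0.5*0.2*1.225*1.32732e-04*275^2 = 1.23 N

1.23 N


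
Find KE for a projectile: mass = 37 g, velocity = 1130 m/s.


E = 0.5*m*v^2 = 0.5*0.037*1130^2 = 23623 J

23623 J


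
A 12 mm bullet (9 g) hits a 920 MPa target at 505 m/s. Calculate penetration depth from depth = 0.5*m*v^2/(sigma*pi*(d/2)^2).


A = pi*(d/2)^2 = pi*(12/2)^2 = 113.097 mm^2
E = 0.5*m*v^2 = 0.5*0.009*505^2 = 1147.61 J
depth = E/(sigma*A) = 1147.61 J / (920 MPa * 113.097 mm^2) = 1147.61/(920 * 113.097) m = 0.0110295 m ≈ 11.03 mm

11.03 mm


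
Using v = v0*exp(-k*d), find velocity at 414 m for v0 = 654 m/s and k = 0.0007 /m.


v = v0*exp(-k*d) = 654*exp(-0.0007*414) = 489.5 m/s

489.5 m/s


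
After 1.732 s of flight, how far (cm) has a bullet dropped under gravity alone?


drop = 0.5*g*t^2 = 0.5*9.81*1.732^2 = 14.7141 m ≈ 1471 cm

1471 cm


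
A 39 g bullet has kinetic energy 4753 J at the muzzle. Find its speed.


v = sqrt(2*E/m) = sqrt(2*4753/0.039) = 493.7 m/s

493.7 m/s


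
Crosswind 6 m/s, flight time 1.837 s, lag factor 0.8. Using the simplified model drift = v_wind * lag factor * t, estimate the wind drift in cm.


drift = v_wind * lag * t = 6 * 0.8 * 1.837 = 8.8176 m ≈ 881.8 cm

881.8 cm


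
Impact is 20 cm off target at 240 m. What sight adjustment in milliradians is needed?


1 mrad subtends 1 cm per 10 m of range, so adj = error_cm / (dist_m / 10) = 20 / (240/10) = 0.8333 mrad

0.8333 mrad


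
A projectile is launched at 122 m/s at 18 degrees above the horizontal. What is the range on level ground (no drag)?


R = v0^2 * sin(2*theta) / g = 122^2 * sin(2*18°) / 9.81 = 891.8 m

891.8 m


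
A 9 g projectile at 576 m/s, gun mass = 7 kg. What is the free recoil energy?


v_r = m_p*v_p/m_gun = 0.009*576/7 = 0.740571 m/s, E_r = 0.5*m_gun*v_r^2 = 0.5*7*0.740571^2 = 1.92 J

1.92 J


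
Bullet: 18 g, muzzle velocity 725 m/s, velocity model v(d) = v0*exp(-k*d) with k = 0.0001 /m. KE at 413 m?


v = v0*exp(-k*d) = 725*exp(-0.0001*413) = 695.667 m/s
E = 0.5*m*v^2 = 0.5*0.018*695.667^2 = 4356 J

4356 J


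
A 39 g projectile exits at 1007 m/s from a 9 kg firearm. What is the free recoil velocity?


v_recoil = m_p * v_p / m_gun = 0.039 * 1007 / 9 = 4.364 m/s

4.364 m/s


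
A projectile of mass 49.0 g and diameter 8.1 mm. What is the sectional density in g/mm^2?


SD = m/d^2 = 49.0/8.1^2 = 0.7468 g/mm^2

0.7468 g/mm^2


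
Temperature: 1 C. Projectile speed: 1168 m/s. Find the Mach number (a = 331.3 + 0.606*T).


a = 331.3 + 0.606*(1) = 331.906 m/s
M = v/a = 1168/331.906 = 3.519

3.519


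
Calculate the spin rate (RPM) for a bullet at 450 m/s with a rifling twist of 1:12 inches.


twist_m = 12*0.0254 = 0.3048 m
spin = v/twist = 450/0.3048 = 1476.378 rev/s
RPM = spin*60 = 1476.378*60 ≈ 88583 RPM

88583 RPM


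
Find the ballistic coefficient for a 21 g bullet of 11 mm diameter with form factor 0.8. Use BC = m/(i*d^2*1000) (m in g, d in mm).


BC = m/(i*d^2*1000) = 21/(0.8 * 11^2 * 1000) = 0.0002169

0.0002169


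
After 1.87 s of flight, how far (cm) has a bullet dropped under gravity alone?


drop = 0.5*g*t^2 = 0.5*9.81*1.87^2 = 17.1523 m ≈ 1715 cm

1715 cm


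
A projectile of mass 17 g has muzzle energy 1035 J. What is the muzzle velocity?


v = sqrt(2*E/m) = sqrt(2*1035/0.017) = 348.9 m/s

348.9 m/s


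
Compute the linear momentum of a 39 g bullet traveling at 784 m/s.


p = m*v = 0.039*784 = 30.58 kg·m/s

30.58 kg·m/s


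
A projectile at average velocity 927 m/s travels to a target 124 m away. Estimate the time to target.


t = d/v = 124/927 = 0.1338 s

0.1338 s


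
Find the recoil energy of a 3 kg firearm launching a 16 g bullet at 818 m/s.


v_r = m_p*v_p/m_gun = 0.016*818/3 = 4.36267 m/s, E_r = 0.5*m_gun*v_r^2 = 0.5*3*4.36267^2 = 28.55 J

28.55 J


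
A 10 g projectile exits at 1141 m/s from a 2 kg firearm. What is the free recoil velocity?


v_recoil = m_p * v_p / m_gun = 0.01 * 1141 / 2 = 5.705 m/s

5.705 m/s


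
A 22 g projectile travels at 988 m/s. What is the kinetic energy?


E = 0.5*m*v^2 = 0.5*0.022*988^2 = 10738 J

10738 J


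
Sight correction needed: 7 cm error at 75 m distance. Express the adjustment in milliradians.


1 mrad subtends 1 cm per 10 m of range, so adj = error_cm / (dist_m / 10) = 7 / (75/10) = 0.9333 mrad

0.9333 mrad


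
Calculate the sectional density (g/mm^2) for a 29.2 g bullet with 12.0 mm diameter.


SD = m/d^2 = 29.2/12.0^2 = 0.2028 g/mm^2

0.2028 g/mm^2


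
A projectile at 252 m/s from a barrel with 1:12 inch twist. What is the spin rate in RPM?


twist_m = 12*0.0254 = 0.3048 m
spin = v/twist = 252/0.3048 = 826.7717 rev/s
RPM = spin*60 = 826.7717*60 ≈ 49606 RPM

49606 RPM


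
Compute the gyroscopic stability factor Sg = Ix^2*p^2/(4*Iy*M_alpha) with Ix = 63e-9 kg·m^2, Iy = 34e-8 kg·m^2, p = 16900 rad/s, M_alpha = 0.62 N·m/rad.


Sg = Ix^2 * p^2 / (4 * Iy * M_alpha) = (63e-9)^2 * 16900^2 / (4 * 34e-8 * 0.62) = 1.344

1.344


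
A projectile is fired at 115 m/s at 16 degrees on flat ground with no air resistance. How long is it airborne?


T = 2*v0*sin(theta)/g = 2*115*sin(16°)/9.81 = 6.462 s

6.462 s


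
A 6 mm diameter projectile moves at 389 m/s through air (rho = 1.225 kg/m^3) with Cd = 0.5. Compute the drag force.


A = pi*(d/2)^2 = pi*(6/2000)^2 = 2.82743e-05 m^2
Fd = 0.5*Cd*rho*A*v^2 = 0.5*0.5*1.225*2.82743e-05*389^2 = 1.31 N

1.31 N


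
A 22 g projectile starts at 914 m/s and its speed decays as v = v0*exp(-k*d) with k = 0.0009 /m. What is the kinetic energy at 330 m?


v = v0*exp(-k*d) = 914*exp(-0.0009*330) = 679.142 m/s
E = 0.5*m*v^2 = 0.5*0.022*679.142^2 = 5074 J

5074 J


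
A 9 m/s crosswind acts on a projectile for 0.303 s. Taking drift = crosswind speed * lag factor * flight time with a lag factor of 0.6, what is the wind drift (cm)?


drift = v_wind * lag * t = 9 * 0.6 * 0.303 = 1.6362 m ≈ 163.6 cm

163.6 cm


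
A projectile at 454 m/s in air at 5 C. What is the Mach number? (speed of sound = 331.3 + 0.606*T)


a = 331.3 + 0.606*(5) = 334.33 m/s
M = v/a = 454/334.33 = 1.358

1.358


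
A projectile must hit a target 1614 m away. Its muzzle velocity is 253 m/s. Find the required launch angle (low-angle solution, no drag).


sin(2*theta) = R*g/v0^2 = 1614*9.81/253^2 = 0.247361, theta = arcsin(0.247361)/2 = 7.161°

7.161 degrees


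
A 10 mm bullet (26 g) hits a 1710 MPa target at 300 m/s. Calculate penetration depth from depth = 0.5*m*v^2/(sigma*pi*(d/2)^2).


A = pi*(d/2)^2 = pi*(10/2)^2 = 78.5398 mm^2
E = 0.5*m*v^2 = 0.5*0.026*300^2 = 1170 J
depth = E/(sigma*A) = 1170 J / (1710 MPa * 78.5398 mm^2) = 1170/(1710 * 78.5398) m = 0.00871164 m ≈ 8.712 mm

8.712 mm


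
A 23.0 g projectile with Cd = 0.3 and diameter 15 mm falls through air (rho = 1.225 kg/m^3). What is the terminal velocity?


A = pi*(d/2)^2 = pi*(15/2000)^2 = 1.76715e-04 m^2
vt = sqrt(2mg/(Cd*rho*A)) = sqrt(2*0.023*9.81/(0.3 * 1.225 * 1.76715e-04)) = 83.36 m/s

83.36 m/s


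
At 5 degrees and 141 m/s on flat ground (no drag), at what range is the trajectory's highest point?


R = v0^2*sin(2*theta)/g = 141^2*sin(2*5°)/9.81 = 351.916 m
apex_dist = R/2 = 351.916/2 = 176 m

176 m


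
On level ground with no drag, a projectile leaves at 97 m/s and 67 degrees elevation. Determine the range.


R = v0^2 * sin(2*theta) / g = 97^2 * sin(2*67°) / 9.81 = 689.9 m

689.9 m


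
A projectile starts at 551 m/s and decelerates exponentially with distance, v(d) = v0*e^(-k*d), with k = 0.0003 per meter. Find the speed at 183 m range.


v = v0*exp(-k*d) = 551*exp(-0.0003*183) = 521.6 m/s

521.6 m/s


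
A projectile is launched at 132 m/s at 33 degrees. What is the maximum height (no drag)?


H = (v0*sin(theta))^2 / (2g) = (132*sin(33°))^2 / (2*9.81) = 263.4 m

263.4 m


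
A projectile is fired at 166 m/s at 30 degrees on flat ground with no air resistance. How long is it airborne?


T = 2*v0*sin(theta)/g = 2*166*sin(30°)/9.81 = 16.92 s

16.92 s


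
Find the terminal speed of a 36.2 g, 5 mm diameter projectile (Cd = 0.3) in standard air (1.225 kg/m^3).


A = pi*(d/2)^2 = pi*(5/2000)^2 = 1.96350e-05 m^2
vt = sqrt(2mg/(Cd*rho*A)) = sqrt(2*0.0362*9.81/(0.3 * 1.225 * 1.96350e-05)) = 313.7 m/s

313.7 m/s


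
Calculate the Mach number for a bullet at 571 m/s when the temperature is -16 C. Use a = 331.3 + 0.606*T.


a = 331.3 + 0.606*(-16) = 321.604 m/s
M = v/a = 571/321.604 = 1.775

1.775


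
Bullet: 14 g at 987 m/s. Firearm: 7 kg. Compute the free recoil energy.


v_r = m_p*v_p/m_gun = 0.014*987/7 = 1.974 m/s, E_r = 0.5*m_gun*v_r^2 = 0.5*7*1.974^2 = 13.64 J

13.64 J


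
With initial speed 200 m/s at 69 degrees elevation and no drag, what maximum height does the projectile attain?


H = (v0*sin(theta))^2 / (2g) = (200*sin(69°))^2 / (2*9.81) = 1777 m

1777 m


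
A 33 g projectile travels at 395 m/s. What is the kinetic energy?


E = 0.5*m*v^2 = 0.5*0.033*395^2 = 2574 J

2574 J


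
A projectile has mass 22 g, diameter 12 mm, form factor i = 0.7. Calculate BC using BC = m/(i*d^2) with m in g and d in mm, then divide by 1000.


BC = m/(i*d^2*1000) = 22/(0.7 * 12^2 * 1000) = 0.0002183

0.0002183


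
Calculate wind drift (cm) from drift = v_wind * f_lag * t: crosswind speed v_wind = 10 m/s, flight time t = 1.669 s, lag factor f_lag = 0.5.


drift = v_wind * lag * t = 10 * 0.5 * 1.669 = 8.345 m ≈ 834.5 cm

834.5 cm


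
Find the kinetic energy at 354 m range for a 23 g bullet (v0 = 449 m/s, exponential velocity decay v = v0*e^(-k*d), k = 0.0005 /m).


v = v0*exp(-k*d) = 449*exp(-0.0005*354) = 376.163 m/s
E = 0.5*m*v^2 = 0.5*0.023*376.163^2 = 1627 J

1627 J


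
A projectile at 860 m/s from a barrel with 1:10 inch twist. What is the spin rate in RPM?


twist_m = 10*0.0254 = 0.254 m
spin = v/twist = 860/0.254 = 3385.827 rev/s
RPM = spin*60 = 3385.827*60 ≈ 203150 RPM

203150 RPM


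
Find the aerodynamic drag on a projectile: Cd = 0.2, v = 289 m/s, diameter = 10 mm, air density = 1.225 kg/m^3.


A = pi*(d/2)^2 = pi*(10/2000)^2 = 7.85398e-05 m^2
Fd = 0.5*Cd*rho*A*v^2 = 0.5*0.2*1.225*7.85398e-05*289^2 = 0.8036 N

0.8036 N


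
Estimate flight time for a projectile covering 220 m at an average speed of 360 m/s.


t = d/v = 220/360 = 0.6111 s

0.6111 s


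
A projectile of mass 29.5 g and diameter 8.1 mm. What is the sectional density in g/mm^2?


SD = m/d^2 = 29.5/8.1^2 = 0.4496 g/mm^2

0.4496 g/mm^2


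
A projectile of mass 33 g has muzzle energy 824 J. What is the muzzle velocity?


v = sqrt(2*E/m) = sqrt(2*824/0.033) = 223.5 m/s

223.5 m/s


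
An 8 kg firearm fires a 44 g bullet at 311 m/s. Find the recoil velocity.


v_recoil = m_p * v_p / m_gun = 0.044 * 311 / 8 = 1.71 m/s

1.71 m/s


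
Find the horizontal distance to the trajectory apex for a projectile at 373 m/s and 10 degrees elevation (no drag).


R = v0^2*sin(2*theta)/g = 373^2*sin(2*10°)/9.81 = 4850.65 m
apex_dist = R/2 = 4850.65/2 = 2425 m

2425 m


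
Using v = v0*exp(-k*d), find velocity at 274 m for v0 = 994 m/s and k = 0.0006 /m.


v = v0*exp(-k*d) = 994*exp(-0.0006*274) = 843.3 m/s

843.3 m/s


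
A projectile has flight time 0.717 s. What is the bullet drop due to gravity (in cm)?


drop = 0.5*g*t^2 = 0.5*9.81*0.717^2 = 2.52161 m ≈ 252.2 cm

252.2 cm


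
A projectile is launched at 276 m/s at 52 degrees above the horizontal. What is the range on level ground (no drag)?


R = v0^2 * sin(2*theta) / g = 276^2 * sin(2*52°) / 9.81 = 7534 m

7534 m


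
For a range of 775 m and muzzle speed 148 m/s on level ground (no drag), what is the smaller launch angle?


sin(2*theta) = R*g/v0^2 = 775*9.81/148^2 = 0.347094, theta = arcsin(0.347094)/2 = 10.15°

10.15 degrees


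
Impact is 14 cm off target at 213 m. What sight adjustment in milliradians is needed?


1 mrad subtends 1 cm per 10 m of range, so adj = error_cm / (dist_m / 10) = 14 / (213/10) = 0.6573 mrad

0.6573 mrad


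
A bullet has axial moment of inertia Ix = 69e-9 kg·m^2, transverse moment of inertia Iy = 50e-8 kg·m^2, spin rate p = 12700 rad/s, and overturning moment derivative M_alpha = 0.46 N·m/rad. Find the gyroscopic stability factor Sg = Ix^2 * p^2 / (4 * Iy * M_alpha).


Sg = Ix^2 * p^2 / (4 * Iy * M_alpha) = (69e-9)^2 * 12700^2 / (4 * 50e-8 * 0.46) = 0.8347

0.8347


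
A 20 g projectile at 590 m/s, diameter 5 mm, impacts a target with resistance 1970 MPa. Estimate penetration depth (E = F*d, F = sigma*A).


A = pi*(d/2)^2 = pi*(5/2)^2 = 19.635 mm^2
E = 0.5*m*v^2 = 0.5*0.02*590^2 = 3481 J
depth = E/(sigma*A) = 3481 J / (1970 MPa * 19.635 mm^2) = 3481/(1970 * 19.635) m = 0.0899928 m ≈ 89.99 mm

89.99 mm


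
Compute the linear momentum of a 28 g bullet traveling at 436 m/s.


p = m*v = 0.028*436 = 12.21 kg·m/s

12.21 kg·m/s


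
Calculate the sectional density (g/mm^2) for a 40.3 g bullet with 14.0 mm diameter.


SD = m/d^2 = 40.3/14.0^2 = 0.2056 g/mm^2

0.2056 g/mm^2


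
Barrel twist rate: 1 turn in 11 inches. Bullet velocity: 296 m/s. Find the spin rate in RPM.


twist_m = 11*0.0254 = 0.2794 m
spin = v/twist = 296/0.2794 = 1059.413 rev/s
RPM = spin*60 = 1059.413*60 ≈ 63565 RPM

63565 RPM


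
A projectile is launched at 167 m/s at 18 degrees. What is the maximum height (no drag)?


H = (v0*sin(theta))^2 / (2g) = (167*sin(18°))^2 / (2*9.81) = 135.7 m

135.7 m


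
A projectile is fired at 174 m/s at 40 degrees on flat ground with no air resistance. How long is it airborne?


T = 2*v0*sin(theta)/g = 2*174*sin(40°)/9.81 = 22.8 s

22.8 s


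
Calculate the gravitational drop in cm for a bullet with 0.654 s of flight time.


drop = 0.5*g*t^2 = 0.5*9.81*0.654^2 = 2.09795 m ≈ 209.8 cm

209.8 cm


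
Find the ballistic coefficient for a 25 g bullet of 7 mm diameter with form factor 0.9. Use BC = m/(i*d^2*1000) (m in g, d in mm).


BC = m/(i*d^2*1000) = 25/(0.9 * 7^2 * 1000) = 0.0005669

0.0005669


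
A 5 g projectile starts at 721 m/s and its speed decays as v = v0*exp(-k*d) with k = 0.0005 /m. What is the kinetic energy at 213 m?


v = v0*exp(-k*d) = 721*exp(-0.0005*213) = 648.161 m/s
E = 0.5*m*v^2 = 0.5*0.005*648.161^2 = 1050 J

1050 J


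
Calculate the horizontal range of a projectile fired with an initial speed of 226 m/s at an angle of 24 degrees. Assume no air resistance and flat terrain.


R = v0^2 * sin(2*theta) / g = 226^2 * sin(2*24°) / 9.81 = 3869 m

3869 m


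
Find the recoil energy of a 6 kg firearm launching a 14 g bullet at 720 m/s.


v_r = m_p*v_p/m_gun = 0.014*720/6 = 1.68 m/s, E_r = 0.5*m_gun*v_r^2 = 0.5*6*1.68^2 = 8.467 J

8.467 J


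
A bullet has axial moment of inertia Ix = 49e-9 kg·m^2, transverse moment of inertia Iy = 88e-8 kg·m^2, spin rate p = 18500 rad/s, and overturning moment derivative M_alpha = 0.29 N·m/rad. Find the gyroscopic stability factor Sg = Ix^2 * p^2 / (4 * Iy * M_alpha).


Sg = Ix^2 * p^2 / (4 * Iy * M_alpha) = (49e-9)^2 * 18500^2 / (4 * 88e-8 * 0.29) = 0.805

0.805


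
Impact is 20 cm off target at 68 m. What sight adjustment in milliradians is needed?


1 mrad subtends 1 cm per 10 m of range, so adj = error_cm / (dist_m / 10) = 20 / (68/10) = 2.941 mrad

2.941 mrad


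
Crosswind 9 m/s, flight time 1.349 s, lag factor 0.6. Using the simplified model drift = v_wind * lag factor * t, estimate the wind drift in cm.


drift = v_wind * lag * t = 9 * 0.6 * 1.349 = 7.2846 m ≈ 728.5 cm

728.5 cm


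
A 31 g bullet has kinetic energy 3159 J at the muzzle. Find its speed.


v = sqrt(2*E/m) = sqrt(2*3159/0.031) = 451.4 m/s

451.4 m/s


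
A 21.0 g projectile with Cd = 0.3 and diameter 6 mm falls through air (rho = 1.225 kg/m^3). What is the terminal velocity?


A = pi*(d/2)^2 = pi*(6/2000)^2 = 2.82743e-05 m^2
vt = sqrt(2mg/(Cd*rho*A)) = sqrt(2*0.021*9.81/(0.3 * 1.225 * 2.82743e-05)) = 199.1 m/s

199.1 m/s


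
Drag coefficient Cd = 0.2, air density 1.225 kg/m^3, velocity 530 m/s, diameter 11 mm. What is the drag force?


A = pi*(d/2)^2 = pi*(11/2000)^2 = 9.50332e-05 m^2
Fd = 0.5*Cd*rho*A*v^2 = 0.5*0.2*1.225*9.50332e-05*530^2 = 3.27 N

3.27 N


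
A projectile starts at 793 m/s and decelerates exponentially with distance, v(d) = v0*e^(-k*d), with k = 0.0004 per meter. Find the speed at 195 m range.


v = v0*exp(-k*d) = 793*exp(-0.0004*195) = 733.5 m/s

733.5 m/s


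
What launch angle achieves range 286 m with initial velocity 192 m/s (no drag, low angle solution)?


sin(2*theta) = R*g/v0^2 = 286*9.81/192^2 = 0.0761084, theta = arcsin(0.0761084)/2 = 2.182°

2.182 degrees


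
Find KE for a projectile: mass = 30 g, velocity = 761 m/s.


E = 0.5*m*v^2 = 0.5*0.03*761^2 = 8687 J

8687 J


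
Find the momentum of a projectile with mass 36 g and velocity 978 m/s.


p = m*v = 0.036*978 = 35.21 kg·m/s

35.21 kg·m/s


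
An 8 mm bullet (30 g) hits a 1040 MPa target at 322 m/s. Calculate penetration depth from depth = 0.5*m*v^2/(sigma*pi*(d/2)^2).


A = pi*(d/2)^2 = pi*(8/2)^2 = 50.2655 mm^2
E = 0.5*m*v^2 = 0.5*0.03*322^2 = 1555.26 J
depth = E/(sigma*A) = 1555.26 J / (1040 MPa * 50.2655 mm^2) = 1555.26/(1040 * 50.2655) m = 0.0297509 m ≈ 29.75 mm

29.75 mm


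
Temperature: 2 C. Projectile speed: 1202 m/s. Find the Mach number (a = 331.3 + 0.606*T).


a = 331.3 + 0.606*(2) = 332.512 m/s
M = v/a = 1202/332.512 = 3.615

3.615


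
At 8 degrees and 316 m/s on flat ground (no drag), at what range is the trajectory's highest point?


R = v0^2*sin(2*theta)/g = 316^2*sin(2*8°)/9.81 = 2805.71 m
apex_dist = R/2 = 2805.71/2 = 1403 m

1403 m


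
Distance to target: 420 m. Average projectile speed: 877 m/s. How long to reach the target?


t = d/v = 420/877 = 0.4789 s

0.4789 s


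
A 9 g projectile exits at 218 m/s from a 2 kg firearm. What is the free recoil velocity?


v_recoil = m_p * v_p / m_gun = 0.009 * 218 / 2 = 0.981 m/s

0.981 m/s


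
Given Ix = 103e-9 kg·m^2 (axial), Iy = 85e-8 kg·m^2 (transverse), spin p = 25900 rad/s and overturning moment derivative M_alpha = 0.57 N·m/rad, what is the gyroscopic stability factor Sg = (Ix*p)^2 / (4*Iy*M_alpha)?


Sg = Ix^2 * p^2 / (4 * Iy * M_alpha) = (103e-9)^2 * 25900^2 / (4 * 85e-8 * 0.57) = 3.672

3.672


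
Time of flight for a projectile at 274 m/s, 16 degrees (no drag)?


T = 2*v0*sin(theta)/g = 2*274*sin(16°)/9.81 = 15.4 s

15.4 s


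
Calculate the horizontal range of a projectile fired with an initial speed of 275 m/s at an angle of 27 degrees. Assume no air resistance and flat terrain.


R = v0^2 * sin(2*theta) / g = 275^2 * sin(2*27°) / 9.81 = 6237 m

6237 m


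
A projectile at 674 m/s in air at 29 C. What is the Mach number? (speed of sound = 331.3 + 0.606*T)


a = 331.3 + 0.606*(29) = 348.874 m/s
M = v/a = 674/348.874 = 1.932

1.932


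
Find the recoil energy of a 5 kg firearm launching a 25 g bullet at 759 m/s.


v_r = m_p*v_p/m_gun = 0.025*759/5 = 3.795 m/s, E_r = 0.5*m_gun*v_r^2 = 0.5*5*3.795^2 = 36.01 J

36.01 J


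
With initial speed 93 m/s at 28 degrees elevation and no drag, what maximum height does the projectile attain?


H = (v0*sin(theta))^2 / (2g) = (93*sin(28°))^2 / (2*9.81) = 97.16 m

97.16 m


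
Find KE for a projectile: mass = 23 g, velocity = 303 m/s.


E = 0.5*m*v^2 = 0.5*0.023*303^2 = 1056 J

1056 J


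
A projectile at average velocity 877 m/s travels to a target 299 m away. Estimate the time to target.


t = d/v = 299/877 = 0.3409 s

0.3409 s


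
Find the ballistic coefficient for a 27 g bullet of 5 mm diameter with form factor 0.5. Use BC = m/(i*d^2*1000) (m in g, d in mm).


BC = m/(i*d^2*1000) = 27/(0.5 * 5^2 * 1000) = 0.00216

0.00216


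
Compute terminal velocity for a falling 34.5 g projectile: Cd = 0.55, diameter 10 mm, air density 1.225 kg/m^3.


A = pi*(d/2)^2 = pi*(10/2000)^2 = 7.85398e-05 m^2
vt = sqrt(2mg/(Cd*rho*A)) = sqrt(2*0.0345*9.81/(0.55 * 1.225 * 7.85398e-05)) = 113.1 m/s

113.1 m/s


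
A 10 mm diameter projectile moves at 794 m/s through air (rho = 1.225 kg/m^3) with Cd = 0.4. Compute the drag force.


A = pi*(d/2)^2 = pi*(10/2000)^2 = 7.85398e-05 m^2
Fd = 0.5*Cd*rho*A*v^2 = 0.5*0.4*1.225*7.85398e-05*794^2 = 12.13 N

12.13 N


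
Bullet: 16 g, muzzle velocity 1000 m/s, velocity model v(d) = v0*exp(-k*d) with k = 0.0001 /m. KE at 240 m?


v = v0*exp(-k*d) = 1000*exp(-0.0001*240) = 976.286 m/s
E = 0.5*m*v^2 = 0.5*0.016*976.286^2 = 7625 J

7625 J


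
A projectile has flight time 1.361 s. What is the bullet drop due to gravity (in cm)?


drop = 0.5*g*t^2 = 0.5*9.81*1.361^2 = 9.08563 m ≈ 908.6 cm

908.6 cm


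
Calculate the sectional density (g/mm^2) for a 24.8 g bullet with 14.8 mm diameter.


SD = m/d^2 = 24.8/14.8^2 = 0.1132 g/mm^2

0.1132 g/mm^2


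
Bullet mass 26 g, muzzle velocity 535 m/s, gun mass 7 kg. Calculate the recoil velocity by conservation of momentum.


v_recoil = m_p * v_p / m_gun = 0.026 * 535 / 7 = 1.987 m/s

1.987 m/s


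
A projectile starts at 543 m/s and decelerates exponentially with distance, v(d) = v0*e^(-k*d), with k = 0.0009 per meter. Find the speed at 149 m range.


v = v0*exp(-k*d) = 543*exp(-0.0009*149) = 474.9 m/s

474.9 m/s


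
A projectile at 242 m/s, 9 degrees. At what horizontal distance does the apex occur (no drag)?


R = v0^2*sin(2*theta)/g = 242^2*sin(2*9°)/9.81 = 1844.78 m
apex_dist = R/2 = 1844.78/2 = 922.4 m

922.4 m


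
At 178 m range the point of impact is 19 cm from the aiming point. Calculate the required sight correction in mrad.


1 mrad subtends 1 cm per 10 m of range, so adj = error_cm / (dist_m / 10) = 19 / (178/10) = 1.067 mrad

1.067 mrad
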